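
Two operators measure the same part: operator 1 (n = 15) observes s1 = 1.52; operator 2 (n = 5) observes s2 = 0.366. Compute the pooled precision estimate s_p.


s_p = sqrt(((n1-1)*s1^2 + (n2-1)*s2^2) / (n1+n2-2))
numerator = (15-1)*1.52^2 + (5-1)*0.366^2 = 32.3456 + 0.535824 = 32.881424
denominator = 15 + 5 - 2 = 18
s_p^2 = 32.881424 / 18 = 1.8267458
s_p = sqrt(1.8267458) = 1.3516

1.3516


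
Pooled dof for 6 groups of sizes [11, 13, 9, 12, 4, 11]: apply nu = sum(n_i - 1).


nu = sum_i (n_i - 1)
nu = ((11 - 1) + (13 - 1) + (9 - 1) + (12 - 1) + (4 - 1) + (11 - 1))
nu = 10 + 12 + 8 + 11 + 3 + 10
nu = 54

54


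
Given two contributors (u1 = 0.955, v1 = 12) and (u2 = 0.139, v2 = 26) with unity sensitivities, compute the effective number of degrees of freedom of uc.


uc = sqrt(u1^2 + u2^2) = sqrt(0.955^2 + 0.139^2) = 0.96506269
v_eff = uc^4 / (u1^4/v1 + u2^4/v2)
= 0.96506269^4 / (0.955^4/12 + 0.139^4/26)
= 0.86740536 / 0.069330158
v_eff = 12.5112

12.5112


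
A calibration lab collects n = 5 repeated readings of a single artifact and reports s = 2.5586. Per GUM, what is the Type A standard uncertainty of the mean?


u_A = s / sqrt(n)
u_A = 2.5586 / sqrt(5)
u_A = 2.5586 / 2.236068
u_A = 1.1442

1.1442


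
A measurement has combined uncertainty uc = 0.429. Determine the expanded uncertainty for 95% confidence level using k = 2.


U = k * uc
U = 2 * 0.429
U = 0.8580

0.8580


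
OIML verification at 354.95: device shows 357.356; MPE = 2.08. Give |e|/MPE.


e = indication - reference = 357.356 - 354.95 = 2.4060
|e| = 2.4060
ratio = |e| / MPE = 2.4060 / 2.08
ratio = 1.1567

1.1567


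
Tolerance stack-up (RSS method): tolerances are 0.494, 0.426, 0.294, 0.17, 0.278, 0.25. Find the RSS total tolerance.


RSS = sqrt(0.494^2 + 0.426^2 + 0.294^2 + 0.17^2 + 0.278^2 + 0.25^2)
= sqrt(0.680632)
= 0.8250

0.8250


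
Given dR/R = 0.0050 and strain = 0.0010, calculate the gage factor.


GF = (dR/R) / epsilon
= 0.0050 / 0.0010
= 5.0000

5.0000


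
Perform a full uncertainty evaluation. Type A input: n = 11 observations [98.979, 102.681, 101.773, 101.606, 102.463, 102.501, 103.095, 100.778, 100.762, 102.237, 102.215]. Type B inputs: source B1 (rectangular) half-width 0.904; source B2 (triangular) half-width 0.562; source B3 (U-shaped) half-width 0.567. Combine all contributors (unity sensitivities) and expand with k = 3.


mean = (98.979 + 102.681 + 101.773 + 101.606 + 102.463 + 102.501 + 103.095 + 100.778 + 100.762 + 102.237 + 102.215) / 11 = 101.7354545
s = sqrt(sum((x - mean)^2)/(n-1)) = 1.1755789
u_A = s / sqrt(n) = 1.1755789 / sqrt(11) = 0.35445037
u_B1 = 0.904 / sqrt(3) = 0.52192464
u_B2 = 0.562 / sqrt(6) = 0.22943554
u_B3 = 0.567 / sqrt(2) = 0.40092954
uc = sqrt(0.35445037^2 + 0.52192464^2 + 0.22943554^2 + 0.40092954^2) = 0.78193705
U = k * uc = 3 * 0.78193705
U = 2.3458

2.3458


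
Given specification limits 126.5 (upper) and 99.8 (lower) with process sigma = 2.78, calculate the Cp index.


Cp = (USL - LSL) / (6 * sigma)
= (126.5 - 99.8) / (6 * 2.78)
= 26.7000 / 16.6800
= 1.6007

1.6007


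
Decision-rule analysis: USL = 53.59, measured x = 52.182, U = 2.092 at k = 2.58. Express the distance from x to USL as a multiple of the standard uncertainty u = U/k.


u = U / k = 2.092 / 2.58 = 0.81085271
margin = |USL - x| = |53.59 - 52.182| = 1.408
z = margin / u = 1.408 / 0.81085271
z = 1.7364

1.7364


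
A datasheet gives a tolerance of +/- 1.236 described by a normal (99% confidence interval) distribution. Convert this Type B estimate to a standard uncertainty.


u_B = half_width / 2.576
u_B = 1.236 / 2.576
u_B = 0.4798

0.4798


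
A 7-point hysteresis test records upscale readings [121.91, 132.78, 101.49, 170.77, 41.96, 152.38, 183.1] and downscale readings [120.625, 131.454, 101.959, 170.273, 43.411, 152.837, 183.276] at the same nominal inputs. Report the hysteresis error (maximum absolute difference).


|121.91 - 120.625| = 1.2850
|132.78 - 131.454| = 1.3260
|101.49 - 101.959| = 0.4690
|170.77 - 170.273| = 0.4970
|41.96 - 43.411| = 1.4510
|152.38 - 152.837| = 0.4570
|183.1 - 183.276| = 0.1760
hysteresis = max(diffs) = 1.4510

1.4510


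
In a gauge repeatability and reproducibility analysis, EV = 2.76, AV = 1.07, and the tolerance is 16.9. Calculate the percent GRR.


GRR = sqrt(EV^2 + AV^2) = sqrt(2.76^2 + 1.07^2) = 2.960152
%GRR = GRR / tol * 100 = 2.960152 / 16.9 * 100
%GRR = 17.5157

17.5157


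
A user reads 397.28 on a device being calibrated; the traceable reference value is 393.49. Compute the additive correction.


Correction = standard - reading
= 393.49 - 397.28
= -3.7900

-3.7900


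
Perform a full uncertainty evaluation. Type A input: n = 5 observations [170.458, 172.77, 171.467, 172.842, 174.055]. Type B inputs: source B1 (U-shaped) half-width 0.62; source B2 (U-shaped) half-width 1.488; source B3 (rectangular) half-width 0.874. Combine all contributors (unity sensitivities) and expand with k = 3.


mean = (170.458 + 172.77 + 171.467 + 172.842 + 174.055) / 5 = 172.3184
s = sqrt(sum((x - mean)^2)/(n-1)) = 1.385627
u_A = s / sqrt(n) = 1.385627 / sqrt(5) = 0.61967123
u_B1 = 0.62 / sqrt(2) = 0.4384062
u_B2 = 1.488 / sqrt(2) = 1.0521749
u_B3 = 0.874 / sqrt(3) = 0.50460414
uc = sqrt(0.61967123^2 + 0.4384062^2 + 1.0521749^2 + 0.50460414^2) = 1.3920811
U = k * uc = 3 * 1.3920811
U = 4.1762

4.1762


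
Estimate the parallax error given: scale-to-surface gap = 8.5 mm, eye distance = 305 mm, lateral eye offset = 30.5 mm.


error = h * offset / d
= 8.5 * 30.5 / 305
= 0.8500

0.8500


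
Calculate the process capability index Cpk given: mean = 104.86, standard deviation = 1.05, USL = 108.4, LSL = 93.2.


Cpu = (USL - mean) / (3*sigma) = (108.4 - 104.86) / (3*1.05) = 1.1238
Cpl = (mean - LSL) / (3*sigma) = (104.86 - 93.2) / (3*1.05) = 3.7016
Cpk = min(Cpu, Cpl) = 1.1238

1.1238


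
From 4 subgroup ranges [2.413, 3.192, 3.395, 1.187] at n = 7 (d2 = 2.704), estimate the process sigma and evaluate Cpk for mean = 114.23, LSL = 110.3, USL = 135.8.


R_bar = (2.413 + 3.192 + 3.395 + 1.187) / 4 = 2.54675
sigma = R_bar / d2 = 2.54675 / 2.704 = 0.94184541
Cp = (USL - LSL)/(6*sigma) = (135.8 - 110.3)/(6*0.94184541) = 4.5124
Cpu = (135.8 - 114.23)/(3*0.94184541) = 7.6339
Cpl = (114.23 - 110.3)/(3*0.94184541) = 1.3909
Cpk = min(Cpu, Cpl) = 1.3909

1.3909


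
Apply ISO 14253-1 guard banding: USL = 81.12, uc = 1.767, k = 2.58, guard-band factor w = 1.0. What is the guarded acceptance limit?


U = k * uc = 2.58 * 1.767 = 4.55886
guard band g = w * U = 1.0 * 4.55886 = 4.55886
AL = USL - g = 81.12 - 4.55886
AL = 76.5611

76.5611


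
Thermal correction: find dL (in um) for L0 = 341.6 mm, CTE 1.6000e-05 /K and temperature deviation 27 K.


dL = L * alpha * dT
= 341.6 * 1.6000e-05 * 27
= 0.1475712 mm
dL_um = 0.1475712 * 1000 = 147.5712 um

147.5712


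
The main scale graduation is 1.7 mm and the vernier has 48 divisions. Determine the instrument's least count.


LC = MSD / n_div
= 1.7 / 48
= 0.0354

0.0354


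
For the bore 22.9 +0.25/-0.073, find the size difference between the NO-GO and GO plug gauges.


GO = nominal - lower_tol (smallest hole = maximum material condition)
GO = 22.9 - 0.073 = 22.827
NO-GO = nominal + upper_tol (largest hole = least material condition)
NO-GO = 22.9 + 0.25 = 23.15
spread = NO-GO - GO = 23.15 - 22.827 = 0.3230

0.3230


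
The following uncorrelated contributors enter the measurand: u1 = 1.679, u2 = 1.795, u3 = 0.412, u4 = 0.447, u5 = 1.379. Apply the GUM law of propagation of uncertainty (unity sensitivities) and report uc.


uc = sqrt(1.679^2 + 1.795^2 + 0.412^2 + 0.447^2 + 1.379^2)
uc = sqrt(8.31226)
uc = 2.8831

2.8831


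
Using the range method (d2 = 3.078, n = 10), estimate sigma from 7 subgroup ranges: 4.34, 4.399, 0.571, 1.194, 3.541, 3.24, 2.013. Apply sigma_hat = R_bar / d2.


R_bar = (4.34 + 4.399 + 0.571 + 1.194 + 3.541 + 3.24 + 2.013) / 7
R_bar = 19.298 / 7 = 2.7568571
sigma_hat = R_bar / d2 = 2.7568571 / 3.078 = 0.8957

0.8957


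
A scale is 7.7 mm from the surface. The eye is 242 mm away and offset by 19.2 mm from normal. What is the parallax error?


error = h * offset / d
= 7.7 * 19.2 / 242
= 0.6109

0.6109


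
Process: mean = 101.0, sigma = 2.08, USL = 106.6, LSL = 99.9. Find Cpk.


Cpu = (USL - mean) / (3*sigma) = (106.6 - 101.0) / (3*2.08) = 0.8974
Cpl = (mean - LSL) / (3*sigma) = (101.0 - 99.9) / (3*2.08) = 0.1763
Cpk = min(Cpu, Cpl) = 0.1763

0.1763


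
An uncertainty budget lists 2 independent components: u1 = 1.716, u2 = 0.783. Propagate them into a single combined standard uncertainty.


uc = sqrt(1.716^2 + 0.783^2)
uc = sqrt(3.557745)
uc = 1.8862

1.8862


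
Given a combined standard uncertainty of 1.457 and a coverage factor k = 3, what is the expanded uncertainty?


U = k * uc
U = 3 * 1.457
U = 4.3710

4.3710


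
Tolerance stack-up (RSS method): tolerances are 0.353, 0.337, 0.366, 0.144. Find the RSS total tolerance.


RSS = sqrt(0.353^2 + 0.337^2 + 0.366^2 + 0.144^2)
= sqrt(0.39287)
= 0.6268

0.6268


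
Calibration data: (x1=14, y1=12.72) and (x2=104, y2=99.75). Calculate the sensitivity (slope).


slope = (y2 - y1) / (x2 - x1)
= (99.75 - 12.72) / (104 - 14)
= 87.0300 / 90
= 0.9670

0.9670


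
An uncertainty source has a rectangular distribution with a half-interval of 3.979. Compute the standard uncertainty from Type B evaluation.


u_B = half_width / sqrt(3)
u_B = 3.979 / 1.7320508
u_B = 2.2973

2.2973


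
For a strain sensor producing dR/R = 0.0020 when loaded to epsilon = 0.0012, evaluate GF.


GF = (dR/R) / epsilon
= 0.0020 / 0.0012
= 1.6667

1.6667


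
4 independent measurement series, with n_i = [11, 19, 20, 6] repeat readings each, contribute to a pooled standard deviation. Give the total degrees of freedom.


nu = sum_i (n_i - 1)
nu = ((11 - 1) + (19 - 1) + (20 - 1) + (6 - 1))
nu = 10 + 18 + 19 + 5
nu = 52

52


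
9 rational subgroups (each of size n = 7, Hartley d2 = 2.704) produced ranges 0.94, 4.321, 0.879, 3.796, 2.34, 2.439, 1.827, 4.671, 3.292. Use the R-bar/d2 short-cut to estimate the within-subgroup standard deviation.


R_bar = (0.94 + 4.321 + 0.879 + 3.796 + 2.34 + 2.439 + 1.827 + 4.671 + 3.292) / 9
R_bar = 24.505 / 9 = 2.7227778
sigma_hat = R_bar / d2 = 2.7227778 / 2.704 = 1.0069

1.0069


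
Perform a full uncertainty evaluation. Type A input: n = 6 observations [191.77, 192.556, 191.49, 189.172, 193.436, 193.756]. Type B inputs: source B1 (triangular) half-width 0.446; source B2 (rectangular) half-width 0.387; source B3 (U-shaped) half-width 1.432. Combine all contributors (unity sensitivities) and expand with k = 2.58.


mean = (191.77 + 192.556 + 191.49 + 189.172 + 193.436 + 193.756) / 6 = 192.03
s = sqrt(sum((x - mean)^2)/(n-1)) = 1.6589124
u_A = s / sqrt(n) = 1.6589124 / sqrt(6) = 0.67724815
u_B1 = 0.446 / sqrt(6) = 0.18207874
u_B2 = 0.387 / sqrt(3) = 0.22343455
u_B3 = 1.432 / sqrt(2) = 1.0125769
uc = sqrt(0.67724815^2 + 0.18207874^2 + 0.22343455^2 + 1.0125769^2) = 1.2518198
U = k * uc = 2.58 * 1.2518198
U = 3.2297

3.2297


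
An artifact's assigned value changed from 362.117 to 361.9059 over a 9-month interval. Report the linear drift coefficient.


rate = (v2 - v1) / months
= (361.9059 - 362.117) / 9
= -0.2111 / 9
= -0.0235

-0.0235


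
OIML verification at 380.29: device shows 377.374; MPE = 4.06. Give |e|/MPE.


e = indication - reference = 377.374 - 380.29 = -2.9160
|e| = 2.9160
ratio = |e| / MPE = 2.9160 / 4.06
ratio = 0.7182

0.7182


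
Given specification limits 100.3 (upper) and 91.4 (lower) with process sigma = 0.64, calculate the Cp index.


Cp = (USL - LSL) / (6 * sigma)
= (100.3 - 91.4) / (6 * 0.64)
= 8.9000 / 3.8400
= 2.3177

2.3177


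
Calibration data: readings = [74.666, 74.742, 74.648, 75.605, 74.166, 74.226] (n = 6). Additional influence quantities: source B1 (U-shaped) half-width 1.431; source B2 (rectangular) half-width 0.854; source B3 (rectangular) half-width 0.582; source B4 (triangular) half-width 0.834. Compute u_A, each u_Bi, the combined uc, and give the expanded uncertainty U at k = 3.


mean = (74.666 + 74.742 + 74.648 + 75.605 + 74.166 + 74.226) / 6 = 74.6755
s = sqrt(sum((x - mean)^2)/(n-1)) = 0.51592238
u_A = s / sqrt(n) = 0.51592238 / sqrt(6) = 0.21062443
u_B1 = 1.431 / sqrt(2) = 1.0118698
u_B2 = 0.854 / sqrt(3) = 0.49305713
u_B3 = 0.582 / sqrt(3) = 0.33601786
u_B4 = 0.834 / sqrt(6) = 0.34047907
uc = sqrt(0.21062443^2 + 1.0118698^2 + 0.49305713^2 + 0.33601786^2 + 0.34047907^2) = 1.2410409
U = k * uc = 3 * 1.2410409
U = 3.7231

3.7231


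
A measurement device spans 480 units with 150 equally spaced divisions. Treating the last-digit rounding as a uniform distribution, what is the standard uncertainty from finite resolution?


resolution = range / divisions
resolution = 480 / 150 = 3.2
u_res = resolution / (2*sqrt(3))
u_res = 3.2 / 3.4641016
u_res = 0.9238

0.9238


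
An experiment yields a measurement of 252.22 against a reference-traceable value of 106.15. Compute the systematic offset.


Systematic error = measured - true
= 252.22 - 106.15
= 146.0700

146.0700


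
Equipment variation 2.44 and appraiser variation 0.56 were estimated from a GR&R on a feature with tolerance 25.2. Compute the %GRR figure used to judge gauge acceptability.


GRR = sqrt(EV^2 + AV^2) = sqrt(2.44^2 + 0.56^2) = 2.5034376
%GRR = GRR / tol * 100 = 2.5034376 / 25.2 * 100
%GRR = 9.9343

9.9343


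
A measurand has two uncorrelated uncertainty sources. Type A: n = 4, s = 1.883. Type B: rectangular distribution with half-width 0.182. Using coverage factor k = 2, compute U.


u_A = s / sqrt(n) = 1.883 / sqrt(4) = 0.9415
u_B = half_width / sqrt(3) = 0.182 / sqrt(3) = 0.10507775
uc = sqrt(u_A^2 + u_B^2) = sqrt(0.9415^2 + 0.10507775^2) = 0.94734555
U = k * uc = 2 * 0.94734555
U = 1.8947

1.8947


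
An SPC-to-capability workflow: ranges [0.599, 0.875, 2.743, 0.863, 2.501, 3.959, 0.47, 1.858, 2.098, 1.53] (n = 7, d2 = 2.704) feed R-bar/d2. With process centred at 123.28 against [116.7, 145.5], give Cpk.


R_bar = (0.599 + 0.875 + 2.743 + 0.863 + 2.501 + 3.959 + 0.47 + 1.858 + 2.098 + 1.53) / 10 = 1.7496
sigma = R_bar / d2 = 1.7496 / 2.704 = 0.64704142
Cp = (USL - LSL)/(6*sigma) = (145.5 - 116.7)/(6*0.64704142) = 7.4184
Cpu = (145.5 - 123.28)/(3*0.64704142) = 11.4470
Cpl = (123.28 - 116.7)/(3*0.64704142) = 3.3898
Cpk = min(Cpu, Cpl) = 3.3898

3.3898


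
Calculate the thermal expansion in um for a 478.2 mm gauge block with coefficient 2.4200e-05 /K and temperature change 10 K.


dL = L * alpha * dT
= 478.2 * 2.4200e-05 * 10
= 0.1157244 mm
dL_um = 0.1157244 * 1000 = 115.7244 um

115.7244


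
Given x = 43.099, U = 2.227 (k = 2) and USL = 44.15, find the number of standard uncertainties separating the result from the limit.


u = U / k = 2.227 / 2 = 1.1135
margin = |USL - x| = |44.15 - 43.099| = 1.051
z = margin / u = 1.051 / 1.1135
z = 0.9439

0.9439


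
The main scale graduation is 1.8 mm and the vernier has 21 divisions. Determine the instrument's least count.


LC = MSD / n_div
= 1.8 / 21
= 0.0857

0.0857


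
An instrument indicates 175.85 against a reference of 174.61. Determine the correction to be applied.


Correction = standard - reading
= 174.61 - 175.85
= -1.2400

-1.2400


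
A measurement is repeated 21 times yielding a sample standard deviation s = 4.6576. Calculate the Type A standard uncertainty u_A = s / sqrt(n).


u_A = s / sqrt(n)
u_A = 4.6576 / sqrt(21)
u_A = 4.6576 / 4.5825757
u_A = 1.0164

1.0164


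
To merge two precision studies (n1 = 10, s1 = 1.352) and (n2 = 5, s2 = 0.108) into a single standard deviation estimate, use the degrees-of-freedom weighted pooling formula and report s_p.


s_p = sqrt(((n1-1)*s1^2 + (n2-1)*s2^2) / (n1+n2-2))
numerator = (10-1)*1.352^2 + (5-1)*0.108^2 = 16.451136 + 0.046656 = 16.497792
denominator = 10 + 5 - 2 = 13
s_p^2 = 16.497792 / 13 = 1.2690609
s_p = sqrt(1.2690609) = 1.1265

1.1265


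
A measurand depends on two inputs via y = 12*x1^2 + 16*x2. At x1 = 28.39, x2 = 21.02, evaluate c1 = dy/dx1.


y = 12*x1^2 + 16*x2
dy/dx1 = 2*12*x1
Evaluate at x1 = 28.39: c1 = 24 * 28.39
c1 = 681.3600

681.3600


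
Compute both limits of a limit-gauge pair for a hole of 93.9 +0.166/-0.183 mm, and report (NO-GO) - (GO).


GO = nominal - lower_tol (smallest hole = maximum material condition)
GO = 93.9 - 0.183 = 93.717
NO-GO = nominal + upper_tol (largest hole = least material condition)
NO-GO = 93.9 + 0.166 = 94.066
spread = NO-GO - GO = 94.066 - 93.717 = 0.3490

0.3490


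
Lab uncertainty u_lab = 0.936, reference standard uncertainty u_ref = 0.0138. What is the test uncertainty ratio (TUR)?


TUR = u_lab / u_ref
= 0.936 / 0.0138
= 67.8261

67.8261


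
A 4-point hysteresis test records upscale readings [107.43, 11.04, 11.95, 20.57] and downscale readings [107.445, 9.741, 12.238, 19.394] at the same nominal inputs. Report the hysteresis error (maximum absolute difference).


|107.43 - 107.445| = 0.0150
|11.04 - 9.741| = 1.2990
|11.95 - 12.238| = 0.2880
|20.57 - 19.394| = 1.1760
hysteresis = max(diffs) = 1.2990

1.2990


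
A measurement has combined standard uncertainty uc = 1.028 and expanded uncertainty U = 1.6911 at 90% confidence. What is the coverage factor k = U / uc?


k = U / uc
k = 1.6911 / 1.028
k = 1.645

1.645


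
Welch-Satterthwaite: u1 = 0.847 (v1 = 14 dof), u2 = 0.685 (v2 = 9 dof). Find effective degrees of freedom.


uc = sqrt(u1^2 + u2^2) = sqrt(0.847^2 + 0.685^2) = 1.0893273
v_eff = uc^4 / (u1^4/v1 + u2^4/v2)
= 1.0893273^4 / (0.847^4/14 + 0.685^4/9)
= 1.4081002 / 0.061226115
v_eff = 22.9984

22.9984


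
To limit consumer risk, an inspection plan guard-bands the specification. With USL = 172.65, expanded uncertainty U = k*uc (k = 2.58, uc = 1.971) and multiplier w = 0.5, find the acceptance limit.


U = k * uc = 2.58 * 1.971 = 5.08518
guard band g = w * U = 0.5 * 5.08518 = 2.54259
AL = USL - g = 172.65 - 2.54259
AL = 170.1074

170.1074


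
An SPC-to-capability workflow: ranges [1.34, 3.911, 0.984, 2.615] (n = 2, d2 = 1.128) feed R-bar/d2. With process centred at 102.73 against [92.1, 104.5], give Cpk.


R_bar = (1.34 + 3.911 + 0.984 + 2.615) / 4 = 2.2125
sigma = R_bar / d2 = 2.2125 / 1.128 = 1.9614362
Cp = (USL - LSL)/(6*sigma) = (104.5 - 92.1)/(6*1.9614362) = 1.0536
Cpu = (104.5 - 102.73)/(3*1.9614362) = 0.3008
Cpl = (102.73 - 92.1)/(3*1.9614362) = 1.8065
Cpk = min(Cpu, Cpl) = 0.3008

0.3008


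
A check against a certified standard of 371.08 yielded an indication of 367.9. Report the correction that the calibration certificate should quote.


Correction = standard - reading
= 371.08 - 367.9
= 3.1800

3.1800


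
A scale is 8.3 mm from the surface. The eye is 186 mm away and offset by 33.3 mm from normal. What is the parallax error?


error = h * offset / d
= 8.3 * 33.3 / 186
= 1.4860

1.4860


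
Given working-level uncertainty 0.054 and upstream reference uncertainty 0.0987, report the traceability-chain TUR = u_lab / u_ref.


TUR = u_lab / u_ref
= 0.054 / 0.0987
= 0.5471

0.5471


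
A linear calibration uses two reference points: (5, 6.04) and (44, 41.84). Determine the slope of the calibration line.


slope = (y2 - y1) / (x2 - x1)
= (41.84 - 6.04) / (44 - 5)
= 35.8000 / 39
= 0.9179

0.9179


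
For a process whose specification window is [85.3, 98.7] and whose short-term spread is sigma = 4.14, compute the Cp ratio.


Cp = (USL - LSL) / (6 * sigma)
= (98.7 - 85.3) / (6 * 4.14)
= 13.4000 / 24.8400
= 0.5395

0.5395


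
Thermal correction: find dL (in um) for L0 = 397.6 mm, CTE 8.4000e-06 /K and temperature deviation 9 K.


dL = L * alpha * dT
= 397.6 * 8.4000e-06 * 9
= 0.0300586 mm
dL_um = 0.0300586 * 1000 = 30.0586 um

30.0586


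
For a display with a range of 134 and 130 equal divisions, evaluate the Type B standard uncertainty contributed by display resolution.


resolution = range / divisions
resolution = 134 / 130 = 1.0307692
u_res = resolution / (2*sqrt(3))
u_res = 1.0307692 / 3.4641016
u_res = 0.2976

0.2976


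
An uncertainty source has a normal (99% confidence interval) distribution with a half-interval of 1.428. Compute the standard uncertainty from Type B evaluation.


u_B = half_width / 2.576
u_B = 1.428 / 2.576
u_B = 0.5543

0.5543


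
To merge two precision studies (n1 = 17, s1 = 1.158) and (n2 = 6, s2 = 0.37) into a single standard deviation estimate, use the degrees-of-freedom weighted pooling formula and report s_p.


s_p = sqrt(((n1-1)*s1^2 + (n2-1)*s2^2) / (n1+n2-2))
numerator = (17-1)*1.158^2 + (6-1)*0.37^2 = 21.455424 + 0.6845 = 22.139924
denominator = 17 + 6 - 2 = 21
s_p^2 = 22.139924 / 21 = 1.0542821
s_p = sqrt(1.0542821) = 1.0268

1.0268


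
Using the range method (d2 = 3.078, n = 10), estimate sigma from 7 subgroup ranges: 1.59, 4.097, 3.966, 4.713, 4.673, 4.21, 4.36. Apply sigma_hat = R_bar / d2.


R_bar = (1.59 + 4.097 + 3.966 + 4.713 + 4.673 + 4.21 + 4.36) / 7
R_bar = 27.609 / 7 = 3.9441429
sigma_hat = R_bar / d2 = 3.9441429 / 3.078 = 1.2814

1.2814


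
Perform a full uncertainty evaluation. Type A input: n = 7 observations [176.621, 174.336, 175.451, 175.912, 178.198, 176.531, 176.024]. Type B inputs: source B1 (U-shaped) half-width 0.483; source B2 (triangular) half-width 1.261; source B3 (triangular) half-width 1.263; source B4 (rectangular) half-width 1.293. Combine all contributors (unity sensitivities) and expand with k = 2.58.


mean = (176.621 + 174.336 + 175.451 + 175.912 + 178.198 + 176.531 + 176.024) / 7 = 176.1532857
s = sqrt(sum((x - mean)^2)/(n-1)) = 1.1841275
u_A = s / sqrt(n) = 1.1841275 / sqrt(7) = 0.44755813
u_B1 = 0.483 / sqrt(2) = 0.34153258
u_B2 = 1.261 / sqrt(6) = 0.51480109
u_B3 = 1.263 / sqrt(6) = 0.51561759
u_B4 = 1.293 / sqrt(3) = 0.7465139
uc = sqrt(0.44755813^2 + 0.34153258^2 + 0.51480109^2 + 0.51561759^2 + 0.7465139^2) = 1.1853765
U = k * uc = 2.58 * 1.1853765
U = 3.0583

3.0583


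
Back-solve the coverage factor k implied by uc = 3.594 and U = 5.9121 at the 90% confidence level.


k = U / uc
k = 5.9121 / 3.594
k = 1.645

1.645


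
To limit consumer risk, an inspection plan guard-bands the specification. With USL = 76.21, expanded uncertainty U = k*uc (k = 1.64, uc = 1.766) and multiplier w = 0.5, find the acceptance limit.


U = k * uc = 1.64 * 1.766 = 2.89624
guard band g = w * U = 0.5 * 2.89624 = 1.44812
AL = USL - g = 76.21 - 1.44812
AL = 74.7619

74.7619


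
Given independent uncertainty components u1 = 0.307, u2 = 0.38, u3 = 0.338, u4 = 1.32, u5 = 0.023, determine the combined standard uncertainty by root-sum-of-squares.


uc = sqrt(0.307^2 + 0.38^2 + 0.338^2 + 1.32^2 + 0.023^2)
uc = sqrt(2.095822)
uc = 1.4477

1.4477


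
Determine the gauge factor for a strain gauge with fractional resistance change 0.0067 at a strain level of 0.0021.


GF = (dR/R) / epsilon
= 0.0067 / 0.0021
= 3.1905

3.1905


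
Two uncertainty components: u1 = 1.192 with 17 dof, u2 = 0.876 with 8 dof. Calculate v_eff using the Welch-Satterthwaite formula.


uc = sqrt(u1^2 + u2^2) = sqrt(1.192^2 + 0.876^2) = 1.4792701
v_eff = uc^4 / (u1^4/v1 + u2^4/v2)
= 1.4792701^4 / (1.192^4/17 + 0.876^4/8)
= 4.7883944 / 0.19236439
v_eff = 24.8923

24.8923


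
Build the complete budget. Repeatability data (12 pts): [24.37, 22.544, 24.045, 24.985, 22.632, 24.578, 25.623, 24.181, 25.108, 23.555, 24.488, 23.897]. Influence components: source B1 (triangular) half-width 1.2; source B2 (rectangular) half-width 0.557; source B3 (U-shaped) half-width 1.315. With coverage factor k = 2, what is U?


mean = (24.37 + 22.544 + 24.045 + 24.985 + 22.632 + 24.578 + 25.623 + 24.181 + 25.108 + 23.555 + 24.488 + 23.897) / 12 = 24.16716667
s = sqrt(sum((x - mean)^2)/(n-1)) = 0.92640997
u_A = s / sqrt(n) = 0.92640997 / sqrt(12) = 0.26743152
u_B1 = 1.2 / sqrt(6) = 0.48989795
u_B2 = 0.557 / sqrt(3) = 0.3215841
u_B3 = 1.315 / sqrt(2) = 0.92984542
uc = sqrt(0.26743152^2 + 0.48989795^2 + 0.3215841^2 + 0.92984542^2) = 1.1311713
U = k * uc = 2 * 1.1311713
U = 2.2623

2.2623


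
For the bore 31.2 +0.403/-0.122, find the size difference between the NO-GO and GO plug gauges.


GO = nominal - lower_tol (smallest hole = maximum material condition)
GO = 31.2 - 0.122 = 31.078
NO-GO = nominal + upper_tol (largest hole = least material condition)
NO-GO = 31.2 + 0.403 = 31.603
spread = NO-GO - GO = 31.603 - 31.078 = 0.5250

0.5250


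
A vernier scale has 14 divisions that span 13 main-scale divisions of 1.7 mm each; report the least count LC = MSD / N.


LC = MSD / n_div
= 1.7 / 14
= 0.1214

0.1214


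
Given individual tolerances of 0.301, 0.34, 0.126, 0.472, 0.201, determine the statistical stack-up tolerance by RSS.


RSS = sqrt(0.301^2 + 0.34^2 + 0.126^2 + 0.472^2 + 0.201^2)
= sqrt(0.485262)
= 0.6966

0.6966


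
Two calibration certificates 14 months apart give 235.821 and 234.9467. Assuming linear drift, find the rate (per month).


rate = (v2 - v1) / months
= (234.9467 - 235.821) / 14
= -0.8743 / 14
= -0.0625

-0.0625


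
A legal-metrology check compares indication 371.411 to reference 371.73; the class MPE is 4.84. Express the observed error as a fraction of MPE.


e = indication - reference = 371.411 - 371.73 = -0.3190
|e| = 0.3190
ratio = |e| / MPE = 0.3190 / 4.84
ratio = 0.0659

0.0659


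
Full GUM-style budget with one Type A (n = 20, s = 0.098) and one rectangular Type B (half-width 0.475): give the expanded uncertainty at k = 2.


u_A = s / sqrt(n) = 0.098 / sqrt(20) = 0.021913466
u_B = half_width / sqrt(3) = 0.475 / sqrt(3) = 0.27424138
uc = sqrt(u_A^2 + u_B^2) = sqrt(0.021913466^2 + 0.27424138^2) = 0.27511549
U = k * uc = 2 * 0.27511549
U = 0.5502

0.5502


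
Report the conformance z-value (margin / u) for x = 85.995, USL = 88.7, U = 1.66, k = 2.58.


u = U / k = 1.66 / 2.58 = 0.64341085
margin = |USL - x| = |88.7 - 85.995| = 2.705
z = margin / u = 2.705 / 0.64341085
z = 4.2042

4.2042


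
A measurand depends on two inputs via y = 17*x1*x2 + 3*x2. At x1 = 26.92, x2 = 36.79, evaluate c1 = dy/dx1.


y = 17*x1*x2 + 3*x2
dy/dx1 = 17*x2
Evaluate at x2 = 36.79: c1 = 17 * 36.79
c1 = 625.4300

625.4300


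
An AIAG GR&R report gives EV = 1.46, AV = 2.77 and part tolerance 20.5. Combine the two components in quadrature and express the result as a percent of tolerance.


GRR = sqrt(EV^2 + AV^2) = sqrt(1.46^2 + 2.77^2) = 3.1312138
%GRR = GRR / tol * 100 = 3.1312138 / 20.5 * 100
%GRR = 15.2742

15.2742


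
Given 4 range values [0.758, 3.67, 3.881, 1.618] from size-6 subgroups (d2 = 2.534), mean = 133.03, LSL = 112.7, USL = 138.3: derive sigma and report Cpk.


R_bar = (0.758 + 3.67 + 3.881 + 1.618) / 4 = 2.48175
sigma = R_bar / d2 = 2.48175 / 2.534 = 0.97938043
Cp = (USL - LSL)/(6*sigma) = (138.3 - 112.7)/(6*0.97938043) = 4.3565
Cpu = (138.3 - 133.03)/(3*0.97938043) = 1.7937
Cpl = (133.03 - 112.7)/(3*0.97938043) = 6.9193
Cpk = min(Cpu, Cpl) = 1.7937

1.7937


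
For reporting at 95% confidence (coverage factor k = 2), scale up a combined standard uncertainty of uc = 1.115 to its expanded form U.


U = k * uc
U = 2 * 1.115
U = 2.2300

2.2300


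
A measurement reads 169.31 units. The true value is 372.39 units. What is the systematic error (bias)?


Systematic error = measured - true
= 169.31 - 372.39
= -203.0800

-203.0800


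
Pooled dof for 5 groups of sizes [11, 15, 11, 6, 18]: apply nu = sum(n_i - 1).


nu = sum_i (n_i - 1)
nu = ((11 - 1) + (15 - 1) + (11 - 1) + (6 - 1) + (18 - 1))
nu = 10 + 14 + 10 + 5 + 17
nu = 56

56


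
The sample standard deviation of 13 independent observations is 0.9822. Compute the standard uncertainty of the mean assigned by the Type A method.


u_A = s / sqrt(n)
u_A = 0.9822 / sqrt(13)
u_A = 0.9822 / 3.6055513
u_A = 0.2724

0.2724


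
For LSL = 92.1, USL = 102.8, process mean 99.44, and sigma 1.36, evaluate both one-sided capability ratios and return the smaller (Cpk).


Cpu = (USL - mean) / (3*sigma) = (102.8 - 99.44) / (3*1.36) = 0.8235
Cpl = (mean - LSL) / (3*sigma) = (99.44 - 92.1) / (3*1.36) = 1.7990
Cpk = min(Cpu, Cpl) = 0.8235

0.8235


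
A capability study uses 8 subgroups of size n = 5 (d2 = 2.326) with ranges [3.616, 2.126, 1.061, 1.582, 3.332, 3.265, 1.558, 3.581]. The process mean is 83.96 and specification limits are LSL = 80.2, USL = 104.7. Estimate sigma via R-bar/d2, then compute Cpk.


R_bar = (3.616 + 2.126 + 1.061 + 1.582 + 3.332 + 3.265 + 1.558 + 3.581) / 8 = 2.515125
sigma = R_bar / d2 = 2.515125 / 2.326 = 1.0813091
Cp = (USL - LSL)/(6*sigma) = (104.7 - 80.2)/(6*1.0813091) = 3.7763
Cpu = (104.7 - 83.96)/(3*1.0813091) = 6.3935
Cpl = (83.96 - 80.2)/(3*1.0813091) = 1.1591
Cpk = min(Cpu, Cpl) = 1.1591

1.1591


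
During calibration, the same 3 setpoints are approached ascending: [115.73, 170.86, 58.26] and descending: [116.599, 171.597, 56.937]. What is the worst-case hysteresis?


|115.73 - 116.599| = 0.8690
|170.86 - 171.597| = 0.7370
|58.26 - 56.937| = 1.3230
hysteresis = max(diffs) = 1.3230

1.3230


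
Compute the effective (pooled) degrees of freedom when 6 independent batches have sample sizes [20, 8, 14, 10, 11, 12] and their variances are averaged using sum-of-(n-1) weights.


nu = sum_i (n_i - 1)
nu = ((20 - 1) + (8 - 1) + (14 - 1) + (10 - 1) + (11 - 1) + (12 - 1))
nu = 19 + 7 + 13 + 9 + 10 + 11
nu = 69

69


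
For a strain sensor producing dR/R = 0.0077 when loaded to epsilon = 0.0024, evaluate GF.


GF = (dR/R) / epsilon
= 0.0077 / 0.0024
= 3.2083

3.2083


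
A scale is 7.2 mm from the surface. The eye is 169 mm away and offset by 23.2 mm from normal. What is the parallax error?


error = h * offset / d
= 7.2 * 23.2 / 169
= 0.9884

0.9884


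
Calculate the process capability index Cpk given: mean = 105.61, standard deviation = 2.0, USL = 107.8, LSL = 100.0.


Cpu = (USL - mean) / (3*sigma) = (107.8 - 105.61) / (3*2.0) = 0.3650
Cpl = (mean - LSL) / (3*sigma) = (105.61 - 100.0) / (3*2.0) = 0.9350
Cpk = min(Cpu, Cpl) = 0.3650

0.3650


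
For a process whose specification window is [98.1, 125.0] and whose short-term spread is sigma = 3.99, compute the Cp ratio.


Cp = (USL - LSL) / (6 * sigma)
= (125.0 - 98.1) / (6 * 3.99)
= 26.9000 / 23.9400
= 1.1236

1.1236


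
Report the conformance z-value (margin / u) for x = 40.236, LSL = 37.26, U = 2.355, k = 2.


u = U / k = 2.355 / 2 = 1.1775
margin = |LSL - x| = |37.26 - 40.236| = 2.976
z = margin / u = 2.976 / 1.1775
z = 2.5274

2.5274


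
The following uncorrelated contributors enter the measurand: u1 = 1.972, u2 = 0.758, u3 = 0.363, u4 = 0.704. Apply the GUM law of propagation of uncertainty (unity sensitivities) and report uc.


uc = sqrt(1.972^2 + 0.758^2 + 0.363^2 + 0.704^2)
uc = sqrt(5.090733)
uc = 2.2563

2.2563


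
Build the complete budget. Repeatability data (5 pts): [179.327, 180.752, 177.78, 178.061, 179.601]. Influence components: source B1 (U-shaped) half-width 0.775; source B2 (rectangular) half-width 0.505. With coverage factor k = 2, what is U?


mean = (179.327 + 180.752 + 177.78 + 178.061 + 179.601) / 5 = 179.1042
s = sqrt(sum((x - mean)^2)/(n-1)) = 1.2096969
u_A = s / sqrt(n) = 1.2096969 / sqrt(5) = 0.5409929
u_B1 = 0.775 / sqrt(2) = 0.54800776
u_B2 = 0.505 / sqrt(3) = 0.29156189
uc = sqrt(0.5409929^2 + 0.54800776^2 + 0.29156189^2) = 0.82340401
U = k * uc = 2 * 0.82340401
U = 1.6468

1.6468


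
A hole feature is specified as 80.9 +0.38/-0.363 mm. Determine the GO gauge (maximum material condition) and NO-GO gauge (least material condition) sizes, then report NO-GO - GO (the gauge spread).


GO = nominal - lower_tol (smallest hole = maximum material condition)
GO = 80.9 - 0.363 = 80.537
NO-GO = nominal + upper_tol (largest hole = least material condition)
NO-GO = 80.9 + 0.38 = 81.28
spread = NO-GO - GO = 81.28 - 80.537 = 0.7430

0.7430


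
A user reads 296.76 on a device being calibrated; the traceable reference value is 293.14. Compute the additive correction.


Correction = standard - reading
= 293.14 - 296.76
= -3.6200

-3.6200


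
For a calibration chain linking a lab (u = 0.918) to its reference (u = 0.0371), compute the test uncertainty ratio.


TUR = u_lab / u_ref
= 0.918 / 0.0371
= 24.7439

24.7439


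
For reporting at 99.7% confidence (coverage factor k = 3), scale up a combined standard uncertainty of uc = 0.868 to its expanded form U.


U = k * uc
U = 3 * 0.868
U = 2.6040

2.6040


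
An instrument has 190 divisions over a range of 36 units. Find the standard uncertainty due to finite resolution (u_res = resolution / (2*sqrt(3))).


resolution = range / divisions
resolution = 36 / 190 = 0.18947368
u_res = resolution / (2*sqrt(3))
u_res = 0.18947368 / 3.4641016
u_res = 0.0547

0.0547


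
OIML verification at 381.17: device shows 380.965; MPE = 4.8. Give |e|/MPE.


e = indication - reference = 380.965 - 381.17 = -0.2050
|e| = 0.2050
ratio = |e| / MPE = 0.2050 / 4.8
ratio = 0.0427

0.0427


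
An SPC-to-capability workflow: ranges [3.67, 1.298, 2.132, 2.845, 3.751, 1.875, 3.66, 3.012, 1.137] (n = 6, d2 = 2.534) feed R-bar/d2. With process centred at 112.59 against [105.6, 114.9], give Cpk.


R_bar = (3.67 + 1.298 + 2.132 + 2.845 + 3.751 + 1.875 + 3.66 + 3.012 + 1.137) / 9 = 2.5977778
sigma = R_bar / d2 = 2.5977778 / 2.534 = 1.0251688
Cp = (USL - LSL)/(6*sigma) = (114.9 - 105.6)/(6*1.0251688) = 1.5119
Cpu = (114.9 - 112.59)/(3*1.0251688) = 0.7511
Cpl = (112.59 - 105.6)/(3*1.0251688) = 2.2728
Cpk = min(Cpu, Cpl) = 0.7511

0.7511


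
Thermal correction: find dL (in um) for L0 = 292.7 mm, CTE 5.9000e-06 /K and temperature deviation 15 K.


dL = L * alpha * dT
= 292.7 * 5.9000e-06 * 15
= 0.0259039 mm
dL_um = 0.0259039 * 1000 = 25.9039 um

25.9039


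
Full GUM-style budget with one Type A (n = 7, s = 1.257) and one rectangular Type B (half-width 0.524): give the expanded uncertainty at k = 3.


u_A = s / sqrt(n) = 1.257 / sqrt(7) = 0.47510134
u_B = half_width / sqrt(3) = 0.524 / sqrt(3) = 0.30253154
uc = sqrt(u_A^2 + u_B^2) = sqrt(0.47510134^2 + 0.30253154^2) = 0.5632465
U = k * uc = 3 * 0.5632465
U = 1.6897

1.6897


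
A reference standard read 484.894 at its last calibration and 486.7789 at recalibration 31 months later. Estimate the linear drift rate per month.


rate = (v2 - v1) / months
= (486.7789 - 484.894) / 31
= 1.8849 / 31
= 0.0608

0.0608


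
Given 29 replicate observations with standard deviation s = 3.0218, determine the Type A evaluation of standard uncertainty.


u_A = s / sqrt(n)
u_A = 3.0218 / sqrt(29)
u_A = 3.0218 / 5.3851648
u_A = 0.5611

0.5611


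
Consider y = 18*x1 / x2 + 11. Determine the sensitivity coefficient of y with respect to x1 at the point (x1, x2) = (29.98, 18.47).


y = 18*x1 / x2 + 11
dy/dx1 = 18/x2
Evaluate at x2 = 18.47: c1 = 18 / 18.47
c1 = 0.9746

0.9746


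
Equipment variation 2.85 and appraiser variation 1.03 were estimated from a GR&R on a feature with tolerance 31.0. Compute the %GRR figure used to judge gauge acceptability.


GRR = sqrt(EV^2 + AV^2) = sqrt(2.85^2 + 1.03^2) = 3.0304125
%GRR = GRR / tol * 100 = 3.0304125 / 31.0 * 100
%GRR = 9.7755

9.7755


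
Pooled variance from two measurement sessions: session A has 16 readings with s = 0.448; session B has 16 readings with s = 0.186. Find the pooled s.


s_p = sqrt(((n1-1)*s1^2 + (n2-1)*s2^2) / (n1+n2-2))
numerator = (16-1)*0.448^2 + (16-1)*0.186^2 = 3.01056 + 0.51894 = 3.5295
denominator = 16 + 16 - 2 = 30
s_p^2 = 3.5295 / 30 = 0.11765
s_p = sqrt(0.11765) = 0.3430

0.3430


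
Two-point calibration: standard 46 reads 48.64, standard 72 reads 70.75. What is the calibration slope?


slope = (y2 - y1) / (x2 - x1)
= (70.75 - 48.64) / (72 - 46)
= 22.1100 / 26
= 0.8504

0.8504


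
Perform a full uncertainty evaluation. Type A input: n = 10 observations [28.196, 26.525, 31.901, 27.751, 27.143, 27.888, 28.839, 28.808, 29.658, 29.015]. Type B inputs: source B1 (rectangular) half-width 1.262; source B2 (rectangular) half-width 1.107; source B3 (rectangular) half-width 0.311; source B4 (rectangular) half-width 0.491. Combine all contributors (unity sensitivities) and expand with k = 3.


mean = (28.196 + 26.525 + 31.901 + 27.751 + 27.143 + 27.888 + 28.839 + 28.808 + 29.658 + 29.015) / 10 = 28.5724
s = sqrt(sum((x - mean)^2)/(n-1)) = 1.4944487
u_A = s / sqrt(n) = 1.4944487 / sqrt(10) = 0.47258617
u_B1 = 1.262 / sqrt(3) = 0.72861604
u_B2 = 1.107 / sqrt(3) = 0.63912675
u_B3 = 0.311 / sqrt(3) = 0.17955593
u_B4 = 0.491 / sqrt(3) = 0.28347898
uc = sqrt(0.47258617^2 + 0.72861604^2 + 0.63912675^2 + 0.17955593^2 + 0.28347898^2) = 1.129293
U = k * uc = 3 * 1.129293
U = 3.3879

3.3879


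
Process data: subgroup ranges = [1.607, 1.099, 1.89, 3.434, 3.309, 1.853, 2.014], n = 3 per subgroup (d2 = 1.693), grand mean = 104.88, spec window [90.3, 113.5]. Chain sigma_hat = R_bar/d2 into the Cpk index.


R_bar = (1.607 + 1.099 + 1.89 + 3.434 + 3.309 + 1.853 + 2.014) / 7 = 2.1722857
sigma = R_bar / d2 = 2.1722857 / 1.693 = 1.2830985
Cp = (USL - LSL)/(6*sigma) = (113.5 - 90.3)/(6*1.2830985) = 3.0135
Cpu = (113.5 - 104.88)/(3*1.2830985) = 2.2394
Cpl = (104.88 - 90.3)/(3*1.2830985) = 3.7877
Cpk = min(Cpu, Cpl) = 2.2394

2.2394


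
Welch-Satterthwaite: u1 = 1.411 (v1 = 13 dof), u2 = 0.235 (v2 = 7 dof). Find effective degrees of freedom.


uc = sqrt(u1^2 + u2^2) = sqrt(1.411^2 + 0.235^2) = 1.4304356
v_eff = uc^4 / (u1^4/v1 + u2^4/v2)
= 1.4304356^4 / (1.411^4/13 + 0.235^4/7)
= 4.1867135 / 0.3053408
v_eff = 13.7116

13.7116


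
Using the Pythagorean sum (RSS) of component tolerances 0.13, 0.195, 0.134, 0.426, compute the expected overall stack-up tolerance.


RSS = sqrt(0.13^2 + 0.195^2 + 0.134^2 + 0.426^2)
= sqrt(0.254357)
= 0.5043

0.5043


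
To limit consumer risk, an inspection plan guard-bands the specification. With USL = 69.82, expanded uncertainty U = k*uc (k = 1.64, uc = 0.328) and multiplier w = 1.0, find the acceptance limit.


U = k * uc = 1.64 * 0.328 = 0.53792
guard band g = w * U = 1.0 * 0.53792 = 0.53792
AL = USL - g = 69.82 - 0.53792
AL = 69.2821

69.2821


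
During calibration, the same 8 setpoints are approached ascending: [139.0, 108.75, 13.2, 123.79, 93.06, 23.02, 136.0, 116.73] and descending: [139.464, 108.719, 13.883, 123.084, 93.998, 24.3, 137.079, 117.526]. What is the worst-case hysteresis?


|139.0 - 139.464| = 0.4640
|108.75 - 108.719| = 0.0310
|13.2 - 13.883| = 0.6830
|123.79 - 123.084| = 0.7060
|93.06 - 93.998| = 0.9380
|23.02 - 24.3| = 1.2800
|136.0 - 137.079| = 1.0790
|116.73 - 117.526| = 0.7960
hysteresis = max(diffs) = 1.2800

1.2800


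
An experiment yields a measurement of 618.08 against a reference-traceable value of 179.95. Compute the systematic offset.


Systematic error = measured - true
= 618.08 - 179.95
= 438.1300

438.1300


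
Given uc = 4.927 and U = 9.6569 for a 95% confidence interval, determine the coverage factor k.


k = U / uc
k = 9.6569 / 4.927
k = 1.96

1.96


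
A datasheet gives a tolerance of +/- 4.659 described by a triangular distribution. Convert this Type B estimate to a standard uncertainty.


u_B = half_width / sqrt(6)
u_B = 4.659 / 2.4494897
u_B = 1.9020

1.9020


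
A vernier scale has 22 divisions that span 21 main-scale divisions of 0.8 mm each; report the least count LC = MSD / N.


LC = MSD / n_div
= 0.8 / 22
= 0.0364

0.0364


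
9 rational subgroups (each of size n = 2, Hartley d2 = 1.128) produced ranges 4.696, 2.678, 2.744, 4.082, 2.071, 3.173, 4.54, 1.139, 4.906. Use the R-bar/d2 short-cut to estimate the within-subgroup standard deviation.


R_bar = (4.696 + 2.678 + 2.744 + 4.082 + 2.071 + 3.173 + 4.54 + 1.139 + 4.906) / 9
R_bar = 30.029 / 9 = 3.3365556
sigma_hat = R_bar / d2 = 3.3365556 / 1.128 = 2.9579

2.9579


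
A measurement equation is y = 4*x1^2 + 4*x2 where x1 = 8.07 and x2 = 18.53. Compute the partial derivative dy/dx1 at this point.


y = 4*x1^2 + 4*x2
dy/dx1 = 2*4*x1
Evaluate at x1 = 8.07: c1 = 8 * 8.07
c1 = 64.5600

64.5600
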